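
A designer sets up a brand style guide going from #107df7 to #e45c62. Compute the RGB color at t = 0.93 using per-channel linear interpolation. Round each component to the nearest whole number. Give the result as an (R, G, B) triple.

(213, 94, 108)

#107df7 → (16, 125, 247); #e45c62 → (228, 92, 98).
R = 16 + 0.93 × (228 − 16) = 16 + 0.93 × 212 = 213.16 → 213
G = 125 + 0.93 × (92 − 125) = 125 + 0.93 × -33 = 94.31 → 94
B = 247 + 0.93 × (98 − 247) = 247 + 0.93 × -149 = 108.43 → 108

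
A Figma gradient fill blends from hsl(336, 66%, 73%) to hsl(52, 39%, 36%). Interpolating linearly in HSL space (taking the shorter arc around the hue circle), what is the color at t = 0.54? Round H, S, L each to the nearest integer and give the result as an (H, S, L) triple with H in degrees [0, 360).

(17, 51, 53)

Hue: 52 − 336 = -284°, but |-284| > 180 so the shorter arc goes the other way: Δh = -284 + 360 = 76°.
H = 336 + 0.54 × (76) = 377.04 → 377 → 377 mod 360 = 17°
S = 66 + 0.54 × (39 − 66) = 51.42 → 51%
L = 73 + 0.54 × (36 − 73) = 53.02 → 53%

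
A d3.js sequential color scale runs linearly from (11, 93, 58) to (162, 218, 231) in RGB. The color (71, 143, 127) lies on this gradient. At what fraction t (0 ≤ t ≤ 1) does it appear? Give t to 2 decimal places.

Invert the lerp on the B channel (largest span, 173): t = (127 − 58) / (231 − 58) = 69/173 = 0.39884.
Check on R: (71 − 11)/(162 − 11) = 0.3974 ✓

0.40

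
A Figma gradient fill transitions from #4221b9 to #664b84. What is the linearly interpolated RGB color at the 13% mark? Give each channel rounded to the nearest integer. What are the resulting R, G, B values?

#4221b9 → (66, 33, 185); #664b84 → (102, 75, 132).
13% corresponds to t = 0.13.
R = 66 + 0.13 × (102 − 66) = 66 + 0.13 × 36 = 70.68 → 71
G = 33 + 0.13 × (75 − 33) = 33 + 0.13 × 42 = 38.46 → 38
B = 185 + 0.13 × (132 − 185) = 185 + 0.13 × -53 = 178.11 → 178

(71, 38, 178)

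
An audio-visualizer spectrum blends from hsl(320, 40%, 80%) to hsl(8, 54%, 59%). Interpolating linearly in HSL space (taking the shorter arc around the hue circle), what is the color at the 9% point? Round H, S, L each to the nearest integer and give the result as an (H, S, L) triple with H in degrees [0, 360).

Hue: 8 − 320 = -312°, but |-312| > 180 so the shorter arc goes the other way: Δh = -312 + 360 = 48°.
H = 320 + 0.09 × (48) = 324.32 → 324°
S = 40 + 0.09 × (54 − 40) = 41.26 → 41%
L = 80 + 0.09 × (59 − 80) = 78.11 → 78%

(324, 41, 78)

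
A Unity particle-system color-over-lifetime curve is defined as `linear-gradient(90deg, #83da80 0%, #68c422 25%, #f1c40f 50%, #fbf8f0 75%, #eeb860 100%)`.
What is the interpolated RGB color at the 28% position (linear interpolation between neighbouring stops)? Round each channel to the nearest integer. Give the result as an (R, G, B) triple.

(120, 196, 32)

28% lies between the 25% and 50% stops, so the local fraction is t = (28 − 25)/(50 − 25) = 3/25 ≈ 0.12.
#68c422 → (104, 196, 34); #f1c40f → (241, 196, 15).
R = 104 + 0.12 × (241 − 104) = 120.44 → 120
G = 196 + 0.12 × (196 − 196) = 196 → 196
B = 34 + 0.12 × (15 − 34) = 31.72 → 32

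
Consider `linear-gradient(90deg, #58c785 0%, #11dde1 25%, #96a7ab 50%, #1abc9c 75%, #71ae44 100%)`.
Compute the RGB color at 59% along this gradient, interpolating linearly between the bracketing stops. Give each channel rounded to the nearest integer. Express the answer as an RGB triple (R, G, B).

59% lies between the 50% and 75% stops, so the local fraction is t = (59 − 50)/(75 − 50) = 9/25 ≈ 0.36.
#96a7ab → (150, 167, 171); #1abc9c → (26, 188, 156).
R = 150 + 0.36 × (26 − 150) = 105.36 → 105
G = 167 + 0.36 × (188 − 167) = 174.56 → 175
B = 171 + 0.36 × (156 − 171) = 165.6 → 166

(105, 175, 166)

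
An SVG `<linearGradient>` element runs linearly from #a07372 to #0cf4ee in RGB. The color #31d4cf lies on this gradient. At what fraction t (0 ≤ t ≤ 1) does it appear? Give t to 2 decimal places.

0.75

Invert the lerp on the R channel (largest span, 148): t = (49 − 160) / (12 − 160) = -111/-148 = 0.75.
Check on G: (212 − 115)/(244 − 115) = 0.7519 ✓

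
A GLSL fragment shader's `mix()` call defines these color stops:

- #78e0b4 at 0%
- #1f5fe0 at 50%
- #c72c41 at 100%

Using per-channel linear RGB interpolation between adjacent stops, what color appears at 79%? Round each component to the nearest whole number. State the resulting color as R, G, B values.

79% lies between the 50% and 100% stops, so the local fraction is t = (79 − 50)/(100 − 50) = 29/50 ≈ 0.58.
#1f5fe0 → (31, 95, 224); #c72c41 → (199, 44, 65).
R = 31 + 0.58 × (199 − 31) = 128.44 → 128
G = 95 + 0.58 × (44 − 95) = 65.42 → 65
B = 224 + 0.58 × (65 − 224) = 131.78 → 132

(128, 65, 132)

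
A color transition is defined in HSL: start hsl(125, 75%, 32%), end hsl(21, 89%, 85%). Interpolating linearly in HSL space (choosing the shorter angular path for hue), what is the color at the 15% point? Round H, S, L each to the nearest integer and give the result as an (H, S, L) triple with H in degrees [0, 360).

(109, 77, 40)

Hue arc: Δh = 21 − 125 = -104° (|Δh| ≤ 180, already the shorter path).
H = 125 + 0.15 × (-104) = 109.4 → 109°
S = 75 + 0.15 × (89 − 75) = 77.1 → 77%
L = 32 + 0.15 × (85 − 32) = 39.95 → 40%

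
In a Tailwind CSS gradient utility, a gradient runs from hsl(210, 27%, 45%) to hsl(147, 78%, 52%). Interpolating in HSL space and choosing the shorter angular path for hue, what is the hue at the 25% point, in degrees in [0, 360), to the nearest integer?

Hue arc: Δh = 147 − 210 = -63° (|Δh| ≤ 180, already the shorter path).
H = 210 + 0.25 × (-63) = 194.25 → 194°

194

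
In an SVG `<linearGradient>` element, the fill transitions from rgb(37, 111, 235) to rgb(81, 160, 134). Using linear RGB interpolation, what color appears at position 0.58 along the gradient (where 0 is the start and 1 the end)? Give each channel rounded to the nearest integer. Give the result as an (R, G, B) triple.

R = 37 + 0.58 × (81 − 37) = 37 + 0.58 × 44 = 62.52 → 63
G = 111 + 0.58 × (160 − 111) = 111 + 0.58 × 49 = 139.42 → 139
B = 235 + 0.58 × (134 − 235) = 235 + 0.58 × -101 = 176.42 → 176
So the blended color is (63, 139, 176), about #3f8bb0.

(63, 139, 176)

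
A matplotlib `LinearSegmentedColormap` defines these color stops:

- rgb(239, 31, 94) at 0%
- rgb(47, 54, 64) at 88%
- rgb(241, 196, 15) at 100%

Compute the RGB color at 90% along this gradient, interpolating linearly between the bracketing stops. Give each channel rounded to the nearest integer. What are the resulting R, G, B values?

(79, 78, 56)

90% lies between the 88% and 100% stops, so the local fraction is t = (90 − 88)/(100 − 88) = 2/12 ≈ 0.1667.
R = 47 + 0.1667 × (241 − 47) = 79.34 → 79
G = 54 + 0.1667 × (196 − 54) = 77.671 → 78
B = 64 + 0.1667 × (15 − 64) = 55.832 → 56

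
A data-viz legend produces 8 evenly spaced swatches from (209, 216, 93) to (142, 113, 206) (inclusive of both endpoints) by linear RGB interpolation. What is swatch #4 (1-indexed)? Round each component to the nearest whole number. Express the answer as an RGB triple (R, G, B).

With 8 swatches and endpoints inclusive, swatch 4 sits at t = (4 − 1)/(8 − 1) = 3/7 ≈ 0.4286.
R = 209 + 0.4286 × (142 − 209) = 180.284 → 180
G = 216 + 0.4286 × (113 − 216) = 171.854 → 172
B = 93 + 0.4286 × (206 − 93) = 141.432 → 141

(180, 172, 141)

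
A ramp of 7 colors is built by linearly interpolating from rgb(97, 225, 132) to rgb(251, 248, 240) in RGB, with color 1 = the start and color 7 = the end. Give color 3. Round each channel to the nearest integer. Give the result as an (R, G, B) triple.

(148, 233, 168)

With 7 swatches and endpoints inclusive, swatch 3 sits at t = (3 − 1)/(7 − 1) = 2/6 ≈ 0.3333.
R = 97 + 0.3333 × (251 − 97) = 148.328 → 148
G = 225 + 0.3333 × (248 − 225) = 232.666 → 233
B = 132 + 0.3333 × (240 − 132) = 167.996 → 168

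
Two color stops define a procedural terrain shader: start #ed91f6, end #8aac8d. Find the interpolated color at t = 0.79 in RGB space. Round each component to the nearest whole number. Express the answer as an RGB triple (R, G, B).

#ed91f6 → (237, 145, 246); #8aac8d → (138, 172, 141).
R = 237 + 0.79 × (138 − 237) = 237 + 0.79 × -99 = 158.79 → 159
G = 145 + 0.79 × (172 − 145) = 145 + 0.79 × 27 = 166.33 → 166
B = 246 + 0.79 × (141 − 246) = 246 + 0.79 × -105 = 163.05 → 163
So the blended color is (159, 166, 163), about #9fa6a3.

(159, 166, 163)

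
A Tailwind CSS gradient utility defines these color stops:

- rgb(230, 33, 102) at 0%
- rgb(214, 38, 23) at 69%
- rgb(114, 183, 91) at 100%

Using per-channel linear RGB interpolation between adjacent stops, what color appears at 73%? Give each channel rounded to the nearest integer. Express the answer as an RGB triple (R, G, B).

73% lies between the 69% and 100% stops, so the local fraction is t = (73 − 69)/(100 − 69) = 4/31 ≈ 0.129.
R = 214 + 0.129 × (114 − 214) = 201.1 → 201
G = 38 + 0.129 × (183 − 38) = 56.705 → 57
B = 23 + 0.129 × (91 − 23) = 31.772 → 32

(201, 57, 32)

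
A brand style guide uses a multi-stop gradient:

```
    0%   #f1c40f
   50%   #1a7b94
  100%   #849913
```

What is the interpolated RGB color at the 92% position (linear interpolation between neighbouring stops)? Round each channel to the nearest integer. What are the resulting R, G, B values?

92% lies between the 50% and 100% stops, so the local fraction is t = (92 − 50)/(100 − 50) = 42/50 ≈ 0.84.
#1a7b94 → (26, 123, 148); #849913 → (132, 153, 19).
R = 26 + 0.84 × (132 − 26) = 115.04 → 115
G = 123 + 0.84 × (153 − 123) = 148.2 → 148
B = 148 + 0.84 × (19 − 148) = 39.64 → 40

(115, 148, 40)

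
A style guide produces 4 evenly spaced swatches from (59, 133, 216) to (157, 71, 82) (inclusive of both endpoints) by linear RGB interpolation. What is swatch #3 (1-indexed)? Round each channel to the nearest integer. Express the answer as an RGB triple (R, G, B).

With 4 swatches and endpoints inclusive, swatch 3 sits at t = (3 − 1)/(4 − 1) = 2/3 ≈ 0.6667.
R = 59 + 0.6667 × (157 − 59) = 124.337 → 124
G = 133 + 0.6667 × (71 − 133) = 91.665 → 92
B = 216 + 0.6667 × (82 − 216) = 126.662 → 127

(124, 92, 127)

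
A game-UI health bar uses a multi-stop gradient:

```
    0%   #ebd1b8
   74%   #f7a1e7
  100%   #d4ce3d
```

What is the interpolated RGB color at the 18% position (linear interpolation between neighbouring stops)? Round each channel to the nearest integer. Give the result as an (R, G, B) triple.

18% lies between the 0% and 74% stops, so the local fraction is t = (18 − 0)/(74 − 0) = 18/74 ≈ 0.2432.
#ebd1b8 → (235, 209, 184); #f7a1e7 → (247, 161, 231).
R = 235 + 0.2432 × (247 − 235) = 237.918 → 238
G = 209 + 0.2432 × (161 − 209) = 197.326 → 197
B = 184 + 0.2432 × (231 − 184) = 195.43 → 195

(238, 197, 195)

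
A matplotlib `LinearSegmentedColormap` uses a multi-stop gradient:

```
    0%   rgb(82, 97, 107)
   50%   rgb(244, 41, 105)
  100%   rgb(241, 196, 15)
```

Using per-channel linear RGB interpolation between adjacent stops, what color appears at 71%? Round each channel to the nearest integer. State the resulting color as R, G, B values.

71% lies between the 50% and 100% stops, so the local fraction is t = (71 − 50)/(100 − 50) = 21/50 ≈ 0.42.
R = 244 + 0.42 × (241 − 244) = 242.74 → 243
G = 41 + 0.42 × (196 − 41) = 106.1 → 106
B = 105 + 0.42 × (15 − 105) = 67.2 → 67

(243, 106, 67)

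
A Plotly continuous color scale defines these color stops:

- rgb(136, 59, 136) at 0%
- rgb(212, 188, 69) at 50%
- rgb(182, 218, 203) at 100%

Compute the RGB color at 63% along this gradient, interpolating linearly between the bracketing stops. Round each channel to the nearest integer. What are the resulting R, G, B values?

63% lies between the 50% and 100% stops, so the local fraction is t = (63 − 50)/(100 − 50) = 13/50 ≈ 0.26.
R = 212 + 0.26 × (182 − 212) = 204.2 → 204
G = 188 + 0.26 × (218 − 188) = 195.8 → 196
B = 69 + 0.26 × (203 − 69) = 103.84 → 104

(204, 196, 104)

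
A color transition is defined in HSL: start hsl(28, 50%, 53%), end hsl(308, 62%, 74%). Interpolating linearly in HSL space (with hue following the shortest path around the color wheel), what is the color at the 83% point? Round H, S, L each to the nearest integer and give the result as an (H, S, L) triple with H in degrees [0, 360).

Hue: 308 − 28 = 280°, but |280| > 180 so the shorter arc goes the other way: Δh = 280 − 360 = -80°.
H = 28 + 0.83 × (-80) = -38.4 → -38 → -38 mod 360 = 322°
S = 50 + 0.83 × (62 − 50) = 59.96 → 60%
L = 53 + 0.83 × (74 − 53) = 70.43 → 70%

(322, 60, 70)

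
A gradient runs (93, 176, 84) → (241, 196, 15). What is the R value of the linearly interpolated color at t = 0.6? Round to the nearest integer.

182

R = 93 + 0.6 × (241 − 93) = 181.8 → 182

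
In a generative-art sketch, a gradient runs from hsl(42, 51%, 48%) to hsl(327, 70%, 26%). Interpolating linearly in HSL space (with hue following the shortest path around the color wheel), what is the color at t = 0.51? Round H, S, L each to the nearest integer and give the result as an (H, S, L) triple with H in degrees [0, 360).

(4, 61, 37)

Hue: 327 − 42 = 285°, but |285| > 180 so the shorter arc goes the other way: Δh = 285 − 360 = -75°.
H = 42 + 0.51 × (-75) = 3.75 → 4°
S = 51 + 0.51 × (70 − 51) = 60.69 → 61%
L = 48 + 0.51 × (26 − 48) = 36.78 → 37%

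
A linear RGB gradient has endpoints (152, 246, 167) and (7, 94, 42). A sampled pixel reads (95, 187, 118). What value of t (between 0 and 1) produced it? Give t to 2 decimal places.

Invert the lerp on the G channel (largest span, 152): t = (187 − 246) / (94 − 246) = -59/-152 = 0.38816.
Check on R: (95 − 152)/(7 − 152) = 0.3931 ✓

0.39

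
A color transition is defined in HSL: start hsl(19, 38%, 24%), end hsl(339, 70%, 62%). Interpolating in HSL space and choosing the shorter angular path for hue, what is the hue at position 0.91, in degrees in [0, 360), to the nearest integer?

343

Hue: 339 − 19 = 320°, but |320| > 180 so the shorter arc goes the other way: Δh = 320 − 360 = -40°.
H = 19 + 0.91 × (-40) = -17.4 → -17 → -17 mod 360 = 343°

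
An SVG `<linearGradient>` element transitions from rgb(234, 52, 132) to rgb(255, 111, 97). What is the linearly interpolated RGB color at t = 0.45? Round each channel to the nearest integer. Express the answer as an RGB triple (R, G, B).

(243, 79, 116)

R = 234 + 0.45 × (255 − 234) = 234 + 0.45 × 21 = 243.45 → 243
G = 52 + 0.45 × (111 − 52) = 52 + 0.45 × 59 = 78.55 → 79
B = 132 + 0.45 × (97 − 132) = 132 + 0.45 × -35 = 116.25 → 116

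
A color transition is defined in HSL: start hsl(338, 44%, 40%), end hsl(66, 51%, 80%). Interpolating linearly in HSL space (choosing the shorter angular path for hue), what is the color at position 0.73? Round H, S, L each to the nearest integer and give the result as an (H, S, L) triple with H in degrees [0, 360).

Hue: 66 − 338 = -272°, but |-272| > 180 so the shorter arc goes the other way: Δh = -272 + 360 = 88°.
H = 338 + 0.73 × (88) = 402.24 → 402 → 402 mod 360 = 42°
S = 44 + 0.73 × (51 − 44) = 49.11 → 49%
L = 40 + 0.73 × (80 − 40) = 69.2 → 69%

(42, 49, 69)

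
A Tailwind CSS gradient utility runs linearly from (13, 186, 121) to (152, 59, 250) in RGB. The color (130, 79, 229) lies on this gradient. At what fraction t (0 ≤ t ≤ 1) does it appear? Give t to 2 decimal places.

Invert the lerp on the R channel (largest span, 139): t = (130 − 13) / (152 − 13) = 117/139 = 0.84173.
Check on G: (79 − 186)/(59 − 186) = 0.8425 ✓

0.84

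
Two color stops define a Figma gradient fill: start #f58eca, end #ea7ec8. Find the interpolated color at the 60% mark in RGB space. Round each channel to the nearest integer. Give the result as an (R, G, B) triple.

#f58eca → (245, 142, 202); #ea7ec8 → (234, 126, 200).
60% corresponds to t = 0.6.
R = 245 + 0.6 × (234 − 245) = 245 + 0.6 × -11 = 238.4 → 238
G = 142 + 0.6 × (126 − 142) = 142 + 0.6 × -16 = 132.4 → 132
B = 202 + 0.6 × (200 − 202) = 202 + 0.6 × -2 = 200.8 → 201

(238, 132, 201)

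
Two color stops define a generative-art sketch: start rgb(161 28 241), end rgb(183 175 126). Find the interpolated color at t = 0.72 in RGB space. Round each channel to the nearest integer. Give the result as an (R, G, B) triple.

R = 161 + 0.72 × (183 − 161) = 161 + 0.72 × 22 = 176.84 → 177
G = 28 + 0.72 × (175 − 28) = 28 + 0.72 × 147 = 133.84 → 134
B = 241 + 0.72 × (126 − 241) = 241 + 0.72 × -115 = 158.2 → 158
So the blended color is (177, 134, 158), about #b1869e.

(177, 134, 158)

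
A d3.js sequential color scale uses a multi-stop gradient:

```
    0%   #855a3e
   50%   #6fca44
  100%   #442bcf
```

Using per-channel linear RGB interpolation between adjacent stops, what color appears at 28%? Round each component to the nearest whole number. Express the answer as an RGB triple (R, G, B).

(121, 153, 65)

28% lies between the 0% and 50% stops, so the local fraction is t = (28 − 0)/(50 − 0) = 28/50 ≈ 0.56.
#855a3e → (133, 90, 62); #6fca44 → (111, 202, 68).
R = 133 + 0.56 × (111 − 133) = 120.68 → 121
G = 90 + 0.56 × (202 − 90) = 152.72 → 153
B = 62 + 0.56 × (68 − 62) = 65.36 → 65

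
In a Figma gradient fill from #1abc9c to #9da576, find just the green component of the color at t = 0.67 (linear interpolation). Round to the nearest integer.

173

G₁ = 188 (from #1abc9c), G₂ = 165 (from #9da576).
G = 188 + 0.67 × (165 − 188) = 172.59 → 173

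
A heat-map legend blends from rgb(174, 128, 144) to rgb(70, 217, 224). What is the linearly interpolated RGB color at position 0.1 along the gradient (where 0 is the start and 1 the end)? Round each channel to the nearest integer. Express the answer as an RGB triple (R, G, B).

R = 174 + 0.1 × (70 − 174) = 174 + 0.1 × -104 = 163.6 → 164
G = 128 + 0.1 × (217 − 128) = 128 + 0.1 × 89 = 136.9 → 137
B = 144 + 0.1 × (224 − 144) = 144 + 0.1 × 80 = 152 → 152

(164, 137, 152)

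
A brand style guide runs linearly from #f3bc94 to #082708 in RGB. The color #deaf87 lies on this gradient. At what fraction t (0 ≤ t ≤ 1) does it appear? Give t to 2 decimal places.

0.09

Invert the lerp on the R channel (largest span, 235): t = (222 − 243) / (8 − 243) = -21/-235 = 0.089362.
Check on G: (175 − 188)/(39 − 188) = 0.08725 ✓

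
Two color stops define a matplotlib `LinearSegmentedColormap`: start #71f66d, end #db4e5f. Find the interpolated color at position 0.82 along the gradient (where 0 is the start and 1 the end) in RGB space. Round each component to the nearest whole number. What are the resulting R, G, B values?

(200, 108, 98)

#71f66d → (113, 246, 109); #db4e5f → (219, 78, 95).
R = 113 + 0.82 × (219 − 113) = 113 + 0.82 × 106 = 199.92 → 200
G = 246 + 0.82 × (78 − 246) = 246 + 0.82 × -168 = 108.24 → 108
B = 109 + 0.82 × (95 − 109) = 109 + 0.82 × -14 = 97.52 → 98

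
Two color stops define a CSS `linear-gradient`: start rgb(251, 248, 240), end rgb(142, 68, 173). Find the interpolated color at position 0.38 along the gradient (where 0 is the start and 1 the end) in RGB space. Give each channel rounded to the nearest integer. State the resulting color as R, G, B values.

(210, 180, 215)

R = 251 + 0.38 × (142 − 251) = 251 + 0.38 × -109 = 209.58 → 210
G = 248 + 0.38 × (68 − 248) = 248 + 0.38 × -180 = 179.6 → 180
B = 240 + 0.38 × (173 − 240) = 240 + 0.38 × -67 = 214.54 → 215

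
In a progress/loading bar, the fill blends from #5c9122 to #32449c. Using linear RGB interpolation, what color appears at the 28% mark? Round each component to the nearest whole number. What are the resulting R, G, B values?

#5c9122 → (92, 145, 34); #32449c → (50, 68, 156).
28% corresponds to t = 0.28.
R = 92 + 0.28 × (50 − 92) = 92 + 0.28 × -42 = 80.24 → 80
G = 145 + 0.28 × (68 − 145) = 145 + 0.28 × -77 = 123.44 → 123
B = 34 + 0.28 × (156 − 34) = 34 + 0.28 × 122 = 68.16 → 68
So the blended color is (80, 123, 68), about #507b44.

(80, 123, 68)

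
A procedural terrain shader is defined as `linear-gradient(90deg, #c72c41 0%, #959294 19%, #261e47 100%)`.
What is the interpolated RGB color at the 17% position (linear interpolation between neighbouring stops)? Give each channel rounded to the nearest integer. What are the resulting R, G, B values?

(154, 135, 139)

17% lies between the 0% and 19% stops, so the local fraction is t = (17 − 0)/(19 − 0) = 17/19 ≈ 0.8947.
#c72c41 → (199, 44, 65); #959294 → (149, 146, 148).
R = 199 + 0.8947 × (149 − 199) = 154.265 → 154
G = 44 + 0.8947 × (146 − 44) = 135.259 → 135
B = 65 + 0.8947 × (148 − 65) = 139.26 → 139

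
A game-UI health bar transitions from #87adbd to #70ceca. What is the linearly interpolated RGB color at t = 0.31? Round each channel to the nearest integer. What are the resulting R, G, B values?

(128, 183, 193)

#87adbd → (135, 173, 189); #70ceca → (112, 206, 202).
R = 135 + 0.31 × (112 − 135) = 135 + 0.31 × -23 = 127.87 → 128
G = 173 + 0.31 × (206 − 173) = 173 + 0.31 × 33 = 183.23 → 183
B = 189 + 0.31 × (202 − 189) = 189 + 0.31 × 13 = 193.03 → 193
So the blended color is (128, 183, 193), about #80b7c1.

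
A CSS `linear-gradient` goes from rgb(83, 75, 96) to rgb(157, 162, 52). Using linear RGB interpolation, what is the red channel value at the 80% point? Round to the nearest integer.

142

R = 83 + 0.8 × (157 − 83) = 142.2 → 142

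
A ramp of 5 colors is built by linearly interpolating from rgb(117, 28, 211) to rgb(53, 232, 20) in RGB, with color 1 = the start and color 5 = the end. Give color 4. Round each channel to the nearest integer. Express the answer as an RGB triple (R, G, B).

(69, 181, 68)

With 5 swatches and endpoints inclusive, swatch 4 sits at t = (4 − 1)/(5 − 1) = 3/4 ≈ 0.75.
R = 117 + 0.75 × (53 − 117) = 69 → 69
G = 28 + 0.75 × (232 − 28) = 181 → 181
B = 211 + 0.75 × (20 − 211) = 67.75 → 68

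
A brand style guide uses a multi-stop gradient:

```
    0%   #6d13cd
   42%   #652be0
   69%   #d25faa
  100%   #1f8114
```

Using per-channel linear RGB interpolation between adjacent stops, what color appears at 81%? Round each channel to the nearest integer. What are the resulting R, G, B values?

81% lies between the 69% and 100% stops, so the local fraction is t = (81 − 69)/(100 − 69) = 12/31 ≈ 0.3871.
#d25faa → (210, 95, 170); #1f8114 → (31, 129, 20).
R = 210 + 0.3871 × (31 − 210) = 140.709 → 141
G = 95 + 0.3871 × (129 − 95) = 108.161 → 108
B = 170 + 0.3871 × (20 − 170) = 111.935 → 112

(141, 108, 112)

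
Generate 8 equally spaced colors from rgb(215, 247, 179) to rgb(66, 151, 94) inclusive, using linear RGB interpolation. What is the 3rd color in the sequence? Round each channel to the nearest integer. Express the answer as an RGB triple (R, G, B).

With 8 swatches and endpoints inclusive, swatch 3 sits at t = (3 − 1)/(8 − 1) = 2/7 ≈ 0.2857.
R = 215 + 0.2857 × (66 − 215) = 172.431 → 172
G = 247 + 0.2857 × (151 − 247) = 219.573 → 220
B = 179 + 0.2857 × (94 − 179) = 154.715 → 155

(172, 220, 155)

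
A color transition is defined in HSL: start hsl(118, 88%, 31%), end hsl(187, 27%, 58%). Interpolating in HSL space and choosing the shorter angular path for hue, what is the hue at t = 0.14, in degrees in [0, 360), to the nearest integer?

Hue arc: Δh = 187 − 118 = 69° (|Δh| ≤ 180, already the shorter path).
H = 118 + 0.14 × (69) = 127.66 → 128°

128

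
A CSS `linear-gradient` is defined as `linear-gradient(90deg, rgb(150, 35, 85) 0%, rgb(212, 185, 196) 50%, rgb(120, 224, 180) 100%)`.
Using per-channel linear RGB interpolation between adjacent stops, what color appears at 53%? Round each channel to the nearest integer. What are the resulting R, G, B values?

53% lies between the 50% and 100% stops, so the local fraction is t = (53 − 50)/(100 − 50) = 3/50 ≈ 0.06.
R = 212 + 0.06 × (120 − 212) = 206.48 → 206
G = 185 + 0.06 × (224 − 185) = 187.34 → 187
B = 196 + 0.06 × (180 − 196) = 195.04 → 195

(206, 187, 195)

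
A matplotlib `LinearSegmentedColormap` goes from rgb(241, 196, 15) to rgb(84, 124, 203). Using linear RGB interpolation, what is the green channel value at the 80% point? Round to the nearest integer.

G = 196 + 0.8 × (124 − 196) = 138.4 → 138

138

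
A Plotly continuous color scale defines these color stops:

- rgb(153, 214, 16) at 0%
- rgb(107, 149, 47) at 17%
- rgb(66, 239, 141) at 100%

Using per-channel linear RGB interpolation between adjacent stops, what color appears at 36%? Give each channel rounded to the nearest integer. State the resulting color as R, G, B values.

36% lies between the 17% and 100% stops, so the local fraction is t = (36 − 17)/(100 − 17) = 19/83 ≈ 0.2289.
R = 107 + 0.2289 × (66 − 107) = 97.615 → 98
G = 149 + 0.2289 × (239 − 149) = 169.601 → 170
B = 47 + 0.2289 × (141 − 47) = 68.517 → 69

(98, 170, 69)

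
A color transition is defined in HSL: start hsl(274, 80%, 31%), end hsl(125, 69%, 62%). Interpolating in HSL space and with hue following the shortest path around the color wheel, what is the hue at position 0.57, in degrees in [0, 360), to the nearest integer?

189

Hue arc: Δh = 125 − 274 = -149° (|Δh| ≤ 180, already the shorter path).
H = 274 + 0.57 × (-149) = 189.07 → 189°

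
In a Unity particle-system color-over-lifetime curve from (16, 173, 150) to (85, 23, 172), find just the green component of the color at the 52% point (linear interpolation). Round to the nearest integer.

95

G = 173 + 0.52 × (23 − 173) = 95 → 95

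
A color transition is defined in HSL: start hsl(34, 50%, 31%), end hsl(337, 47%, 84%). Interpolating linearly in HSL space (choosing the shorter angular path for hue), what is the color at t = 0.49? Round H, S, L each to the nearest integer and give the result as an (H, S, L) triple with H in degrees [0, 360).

(6, 49, 57)

Hue: 337 − 34 = 303°, but |303| > 180 so the shorter arc goes the other way: Δh = 303 − 360 = -57°.
H = 34 + 0.49 × (-57) = 6.07 → 6°
S = 50 + 0.49 × (47 − 50) = 48.53 → 49%
L = 31 + 0.49 × (84 − 31) = 56.97 → 57%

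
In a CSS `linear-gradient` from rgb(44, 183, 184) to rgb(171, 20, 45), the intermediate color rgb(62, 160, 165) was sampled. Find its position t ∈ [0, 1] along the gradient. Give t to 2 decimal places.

Invert the lerp on the G channel (largest span, 163): t = (160 − 183) / (20 − 183) = -23/-163 = 0.1411.
Check on R: (62 − 44)/(171 − 44) = 0.1417 ✓

0.14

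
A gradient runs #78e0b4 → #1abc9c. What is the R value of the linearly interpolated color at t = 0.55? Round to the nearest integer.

R₁ = 120 (from #78e0b4), R₂ = 26 (from #1abc9c).
R = 120 + 0.55 × (26 − 120) = 68.3 → 68

68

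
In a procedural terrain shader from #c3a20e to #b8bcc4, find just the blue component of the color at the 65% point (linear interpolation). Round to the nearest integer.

132

B₁ = 14 (from #c3a20e), B₂ = 196 (from #b8bcc4).
B = 14 + 0.65 × (196 − 14) = 132.3 → 132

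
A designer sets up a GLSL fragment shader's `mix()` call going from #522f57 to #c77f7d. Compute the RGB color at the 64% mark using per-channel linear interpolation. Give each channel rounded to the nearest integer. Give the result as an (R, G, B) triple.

(157, 98, 111)

#522f57 → (82, 47, 87); #c77f7d → (199, 127, 125).
64% corresponds to t = 0.64.
R = 82 + 0.64 × (199 − 82) = 82 + 0.64 × 117 = 156.88 → 157
G = 47 + 0.64 × (127 − 47) = 47 + 0.64 × 80 = 98.2 → 98
B = 87 + 0.64 × (125 − 87) = 87 + 0.64 × 38 = 111.32 → 111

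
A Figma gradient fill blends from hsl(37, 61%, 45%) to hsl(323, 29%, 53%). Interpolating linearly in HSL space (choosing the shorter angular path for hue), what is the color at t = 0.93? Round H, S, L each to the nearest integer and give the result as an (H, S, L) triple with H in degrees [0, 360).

(328, 31, 52)

Hue: 323 − 37 = 286°, but |286| > 180 so the shorter arc goes the other way: Δh = 286 − 360 = -74°.
H = 37 + 0.93 × (-74) = -31.82 → -32 → -32 mod 360 = 328°
S = 61 + 0.93 × (29 − 61) = 31.24 → 31%
L = 45 + 0.93 × (53 − 45) = 52.44 → 52%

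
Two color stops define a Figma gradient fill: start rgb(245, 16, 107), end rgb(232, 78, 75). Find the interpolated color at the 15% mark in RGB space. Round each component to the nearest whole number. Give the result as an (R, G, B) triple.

15% corresponds to t = 0.15.
R = 245 + 0.15 × (232 − 245) = 245 + 0.15 × -13 = 243.05 → 243
G = 16 + 0.15 × (78 − 16) = 16 + 0.15 × 62 = 25.3 → 25
B = 107 + 0.15 × (75 − 107) = 107 + 0.15 × -32 = 102.2 → 102

(243, 25, 102)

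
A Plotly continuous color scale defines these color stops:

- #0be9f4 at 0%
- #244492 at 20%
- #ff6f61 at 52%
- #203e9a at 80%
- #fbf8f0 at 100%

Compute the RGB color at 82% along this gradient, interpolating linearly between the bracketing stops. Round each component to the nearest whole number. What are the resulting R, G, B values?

82% lies between the 80% and 100% stops, so the local fraction is t = (82 − 80)/(100 − 80) = 2/20 ≈ 0.1.
#203e9a → (32, 62, 154); #fbf8f0 → (251, 248, 240).
R = 32 + 0.1 × (251 − 32) = 53.9 → 54
G = 62 + 0.1 × (248 − 62) = 80.6 → 81
B = 154 + 0.1 × (240 − 154) = 162.6 → 163

(54, 81, 163)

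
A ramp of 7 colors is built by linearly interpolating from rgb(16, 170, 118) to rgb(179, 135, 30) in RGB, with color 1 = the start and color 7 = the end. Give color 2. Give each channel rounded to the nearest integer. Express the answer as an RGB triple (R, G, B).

With 7 swatches and endpoints inclusive, swatch 2 sits at t = (2 − 1)/(7 − 1) = 1/6 ≈ 0.1667.
R = 16 + 0.1667 × (179 − 16) = 43.172 → 43
G = 170 + 0.1667 × (135 − 170) = 164.166 → 164
B = 118 + 0.1667 × (30 − 118) = 103.33 → 103

(43, 164, 103)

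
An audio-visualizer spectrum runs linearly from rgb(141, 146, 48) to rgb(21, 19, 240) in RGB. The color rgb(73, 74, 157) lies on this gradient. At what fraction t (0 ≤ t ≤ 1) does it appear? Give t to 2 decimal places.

Invert the lerp on the B channel (largest span, 192): t = (157 − 48) / (240 − 48) = 109/192 = 0.56771.
Check on R: (73 − 141)/(21 − 141) = 0.5667 ✓

0.57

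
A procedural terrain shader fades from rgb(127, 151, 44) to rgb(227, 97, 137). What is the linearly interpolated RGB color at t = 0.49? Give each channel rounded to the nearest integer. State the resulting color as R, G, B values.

(176, 125, 90)

R = 127 + 0.49 × (227 − 127) = 127 + 0.49 × 100 = 176 → 176
G = 151 + 0.49 × (97 − 151) = 151 + 0.49 × -54 = 124.54 → 125
B = 44 + 0.49 × (137 − 44) = 44 + 0.49 × 93 = 89.57 → 90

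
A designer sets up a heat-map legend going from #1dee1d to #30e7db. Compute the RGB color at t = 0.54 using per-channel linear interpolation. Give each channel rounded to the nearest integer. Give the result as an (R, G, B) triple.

#1dee1d → (29, 238, 29); #30e7db → (48, 231, 219).
R = 29 + 0.54 × (48 − 29) = 29 + 0.54 × 19 = 39.26 → 39
G = 238 + 0.54 × (231 − 238) = 238 + 0.54 × -7 = 234.22 → 234
B = 29 + 0.54 × (219 − 29) = 29 + 0.54 × 190 = 131.6 → 132
So the blended color is (39, 234, 132), about #27ea84.

(39, 234, 132)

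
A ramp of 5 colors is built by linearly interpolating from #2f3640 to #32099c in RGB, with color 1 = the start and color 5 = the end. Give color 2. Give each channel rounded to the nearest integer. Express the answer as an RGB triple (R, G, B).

(48, 43, 87)

With 5 swatches and endpoints inclusive, swatch 2 sits at t = (2 − 1)/(5 − 1) = 1/4 ≈ 0.25.
#2f3640 → (47, 54, 64); #32099c → (50, 9, 156).
R = 47 + 0.25 × (50 − 47) = 47.75 → 48
G = 54 + 0.25 × (9 − 54) = 42.75 → 43
B = 64 + 0.25 × (156 − 64) = 87 → 87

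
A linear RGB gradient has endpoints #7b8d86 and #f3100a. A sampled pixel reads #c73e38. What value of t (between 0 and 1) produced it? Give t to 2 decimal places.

0.63

Invert the lerp on the G channel (largest span, 125): t = (62 − 141) / (16 − 141) = -79/-125 = 0.632.
Check on R: (199 − 123)/(243 − 123) = 0.6333 ✓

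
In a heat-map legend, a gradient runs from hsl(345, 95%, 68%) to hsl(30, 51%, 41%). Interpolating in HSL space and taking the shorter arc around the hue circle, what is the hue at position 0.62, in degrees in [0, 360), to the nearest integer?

13

Hue: 30 − 345 = -315°, but |-315| > 180 so the shorter arc goes the other way: Δh = -315 + 360 = 45°.
H = 345 + 0.62 × (45) = 372.9 → 373 → 373 mod 360 = 13°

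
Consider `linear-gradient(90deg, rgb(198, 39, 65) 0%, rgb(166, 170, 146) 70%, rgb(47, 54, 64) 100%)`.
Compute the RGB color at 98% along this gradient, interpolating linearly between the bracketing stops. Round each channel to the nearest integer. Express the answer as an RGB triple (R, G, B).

(55, 62, 69)

98% lies between the 70% and 100% stops, so the local fraction is t = (98 − 70)/(100 − 70) = 28/30 ≈ 0.9333.
R = 166 + 0.9333 × (47 − 166) = 54.937 → 55
G = 170 + 0.9333 × (54 − 170) = 61.737 → 62
B = 146 + 0.9333 × (64 − 146) = 69.469 → 69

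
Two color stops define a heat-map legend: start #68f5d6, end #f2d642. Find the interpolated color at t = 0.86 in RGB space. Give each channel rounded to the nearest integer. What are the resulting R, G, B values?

#68f5d6 → (104, 245, 214); #f2d642 → (242, 214, 66).
R = 104 + 0.86 × (242 − 104) = 104 + 0.86 × 138 = 222.68 → 223
G = 245 + 0.86 × (214 − 245) = 245 + 0.86 × -31 = 218.34 → 218
B = 214 + 0.86 × (66 − 214) = 214 + 0.86 × -148 = 86.72 → 87

(223, 218, 87)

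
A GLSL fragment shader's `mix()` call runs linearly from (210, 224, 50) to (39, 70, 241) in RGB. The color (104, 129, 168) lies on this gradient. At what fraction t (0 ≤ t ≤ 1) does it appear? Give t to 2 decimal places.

Invert the lerp on the B channel (largest span, 191): t = (168 − 50) / (241 − 50) = 118/191 = 0.6178.
Check on R: (104 − 210)/(39 − 210) = 0.6199 ✓

0.62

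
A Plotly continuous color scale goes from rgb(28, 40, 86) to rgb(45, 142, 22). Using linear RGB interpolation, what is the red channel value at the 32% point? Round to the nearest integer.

33

R = 28 + 0.32 × (45 − 28) = 33.44 → 33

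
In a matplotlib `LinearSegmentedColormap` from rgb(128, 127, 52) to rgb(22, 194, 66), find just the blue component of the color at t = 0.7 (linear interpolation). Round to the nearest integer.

62

B = 52 + 0.7 × (66 − 52) = 61.8 → 62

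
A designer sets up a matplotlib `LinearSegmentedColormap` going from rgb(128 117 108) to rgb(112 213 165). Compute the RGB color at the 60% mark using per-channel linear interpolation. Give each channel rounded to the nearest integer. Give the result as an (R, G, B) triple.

60% corresponds to t = 0.6.
R = 128 + 0.6 × (112 − 128) = 128 + 0.6 × -16 = 118.4 → 118
G = 117 + 0.6 × (213 − 117) = 117 + 0.6 × 96 = 174.6 → 175
B = 108 + 0.6 × (165 − 108) = 108 + 0.6 × 57 = 142.2 → 142

(118, 175, 142)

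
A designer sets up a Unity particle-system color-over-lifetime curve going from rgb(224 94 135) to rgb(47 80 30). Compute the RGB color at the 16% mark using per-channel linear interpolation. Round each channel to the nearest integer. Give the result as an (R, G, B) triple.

16% corresponds to t = 0.16.
R = 224 + 0.16 × (47 − 224) = 224 + 0.16 × -177 = 195.68 → 196
G = 94 + 0.16 × (80 − 94) = 94 + 0.16 × -14 = 91.76 → 92
B = 135 + 0.16 × (30 − 135) = 135 + 0.16 × -105 = 118.2 → 118

(196, 92, 118)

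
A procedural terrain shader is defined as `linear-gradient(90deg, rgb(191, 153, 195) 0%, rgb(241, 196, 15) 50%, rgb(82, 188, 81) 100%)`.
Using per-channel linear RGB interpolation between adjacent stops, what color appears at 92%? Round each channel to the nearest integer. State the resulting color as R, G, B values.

(107, 189, 70)

92% lies between the 50% and 100% stops, so the local fraction is t = (92 − 50)/(100 − 50) = 42/50 ≈ 0.84.
R = 241 + 0.84 × (82 − 241) = 107.44 → 107
G = 196 + 0.84 × (188 − 196) = 189.28 → 189
B = 15 + 0.84 × (81 − 15) = 70.44 → 70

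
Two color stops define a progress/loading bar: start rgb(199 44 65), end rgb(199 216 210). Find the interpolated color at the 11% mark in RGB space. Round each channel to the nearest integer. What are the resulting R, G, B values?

11% corresponds to t = 0.11.
R = 199 + 0.11 × (199 − 199) = 199 + 0.11 × 0 = 199 → 199
G = 44 + 0.11 × (216 − 44) = 44 + 0.11 × 172 = 62.92 → 63
B = 65 + 0.11 × (210 − 65) = 65 + 0.11 × 145 = 80.95 → 81

(199, 63, 81)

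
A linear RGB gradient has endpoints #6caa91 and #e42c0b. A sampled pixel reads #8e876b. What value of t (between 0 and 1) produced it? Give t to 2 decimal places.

0.28

Invert the lerp on the B channel (largest span, 134): t = (107 − 145) / (11 − 145) = -38/-134 = 0.28358.
Check on R: (142 − 108)/(228 − 108) = 0.2833 ✓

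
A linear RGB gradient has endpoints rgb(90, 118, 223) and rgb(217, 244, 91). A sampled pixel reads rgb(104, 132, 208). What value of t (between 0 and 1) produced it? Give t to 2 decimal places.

0.11

Invert the lerp on the B channel (largest span, 132): t = (208 − 223) / (91 − 223) = -15/-132 = 0.11364.
Check on R: (104 − 90)/(217 − 90) = 0.1102 ✓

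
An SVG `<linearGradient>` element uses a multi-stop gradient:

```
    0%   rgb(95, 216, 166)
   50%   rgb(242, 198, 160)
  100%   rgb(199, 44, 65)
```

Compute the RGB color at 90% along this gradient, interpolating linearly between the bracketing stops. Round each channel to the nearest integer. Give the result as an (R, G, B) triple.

90% lies between the 50% and 100% stops, so the local fraction is t = (90 − 50)/(100 − 50) = 40/50 ≈ 0.8.
R = 242 + 0.8 × (199 − 242) = 207.6 → 208
G = 198 + 0.8 × (44 − 198) = 74.8 → 75
B = 160 + 0.8 × (65 − 160) = 84 → 84

(208, 75, 84)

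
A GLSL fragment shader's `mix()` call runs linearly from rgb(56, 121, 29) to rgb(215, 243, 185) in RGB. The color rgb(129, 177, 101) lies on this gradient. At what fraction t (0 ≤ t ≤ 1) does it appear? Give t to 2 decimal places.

Invert the lerp on the R channel (largest span, 159): t = (129 − 56) / (215 − 56) = 73/159 = 0.45912.
Check on G: (177 − 121)/(243 − 121) = 0.459 ✓

0.46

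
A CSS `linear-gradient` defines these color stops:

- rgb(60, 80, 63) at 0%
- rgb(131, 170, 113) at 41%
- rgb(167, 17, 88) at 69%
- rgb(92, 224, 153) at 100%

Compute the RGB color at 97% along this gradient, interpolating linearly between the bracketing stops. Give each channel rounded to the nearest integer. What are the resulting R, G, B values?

97% lies between the 69% and 100% stops, so the local fraction is t = (97 − 69)/(100 − 69) = 28/31 ≈ 0.9032.
R = 167 + 0.9032 × (92 − 167) = 99.26 → 99
G = 17 + 0.9032 × (224 − 17) = 203.962 → 204
B = 88 + 0.9032 × (153 − 88) = 146.708 → 147

(99, 204, 147)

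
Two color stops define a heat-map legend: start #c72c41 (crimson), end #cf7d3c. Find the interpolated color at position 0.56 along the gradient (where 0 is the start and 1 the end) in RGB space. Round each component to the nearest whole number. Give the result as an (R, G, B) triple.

(203, 89, 62)

#c72c41 → (199, 44, 65); #cf7d3c → (207, 125, 60).
R = 199 + 0.56 × (207 − 199) = 199 + 0.56 × 8 = 203.48 → 203
G = 44 + 0.56 × (125 − 44) = 44 + 0.56 × 81 = 89.36 → 89
B = 65 + 0.56 × (60 − 65) = 65 + 0.56 × -5 = 62.2 → 62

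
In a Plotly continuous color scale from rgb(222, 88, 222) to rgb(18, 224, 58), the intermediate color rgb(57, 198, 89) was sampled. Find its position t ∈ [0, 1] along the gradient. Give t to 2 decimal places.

0.81

Invert the lerp on the R channel (largest span, 204): t = (57 − 222) / (18 − 222) = -165/-204 = 0.80882.
Check on G: (198 − 88)/(224 − 88) = 0.8088 ✓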